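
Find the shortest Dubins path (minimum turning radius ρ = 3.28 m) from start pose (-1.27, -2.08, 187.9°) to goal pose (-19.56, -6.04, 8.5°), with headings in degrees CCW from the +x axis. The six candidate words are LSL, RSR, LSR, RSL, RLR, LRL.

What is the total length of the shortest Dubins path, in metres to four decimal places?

Let ψ = atan2(Δy, Δx) = atan2(-3.96, -18.29) = -167.7834° be the start→goal bearing.
Normalize: d = |goal − start| / ρ = 18.713784/3.28 = 5.705422, α = (θ_start − ψ) mod 360° = 355.6834° = 6.207846 rad, β = (θ_goal − ψ) mod 360° = 176.2834° = 3.076725 rad.
Common terms: sin α = -0.075268, cos α = 0.997163, sin β = 0.064822, cos β = -0.997897, cos(α−β) = -0.999945, d² = 32.551839. Work in radians in the unit-radius frame; every candidate has L = ρ·(t + p + q).
LSL: p² = 2 + d² − 2cos(α−β) + 2d(sin α − sin β) = 34.953177; p = √p² = 5.912121; φ = atan2(cos β − cos α, d + sin α − sin β) = -0.344209 rad; t = (φ − α) mod 2π = 6.014316 rad, q = (β − φ) mod 2π = 3.420934 rad → L = 3.28·(6.014316 + 5.912121 + 3.420934) = 3.28·15.347371 = 50.339377 m
RSR: p² = 2 + d² − 2cos(α−β) + 2d(sin β − sin α) = 38.150281; p = √p² = 6.176591; φ = atan2(cos α − cos β, d − sin α + sin β) = 0.328901 rad; t = (α − φ) mod 2π = 5.878944 rad, q = (φ − β) mod 2π = 3.535362 rad → L = 3.28·(5.878944 + 6.176591 + 3.535362) = 3.28·15.590897 = 51.138143 m
LSR: p² = d² − 2 + 2cos(α−β) + 2d(sin α + sin β) = 28.432748; p = √p² = 5.332237; φ = atan2(−cos α − cos β, d + sin α + sin β) − atan2(−2, p) = 0.358967 rad; t = (φ − α) mod 2π = 0.434307 rad, q = (φ − β) mod 2π = 3.565427 rad → L = 3.28·(0.434307 + 5.332237 + 3.565427) = 3.28·9.331971 = 30.608864 m
RSL: p² = d² − 2 + 2cos(α−β) − 2d(sin α + sin β) = 28.671148; p = √p² = 5.354545; φ = atan2(cos α + cos β, d − sin α − sin β) − atan2(2, p) = -0.357596 rad; t = (α − φ) mod 2π = 0.282256 rad, q = (β − φ) mod 2π = 3.434321 rad → L = 3.28·(0.282256 + 5.354545 + 3.434321) = 3.28·9.071122 = 29.753280 m
RLR: c = (6 − d² + 2cos(α−β) + 2d(sin α − sin β))/8 = -3.768785, |c| > 1 → infeasible
LRL: c = (6 − d² + 2cos(α−β) − 2d(sin α − sin β))/8 = -3.369147, |c| > 1 → infeasible
Shortest: RSL with L = 29.753280 m ≈ 29.7533 m

29.7533 m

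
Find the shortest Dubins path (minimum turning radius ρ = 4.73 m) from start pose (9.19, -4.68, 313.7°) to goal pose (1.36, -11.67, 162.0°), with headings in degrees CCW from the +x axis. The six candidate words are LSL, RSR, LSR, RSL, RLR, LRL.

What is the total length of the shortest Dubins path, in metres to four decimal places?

Let ψ = atan2(Δy, Δx) = atan2(-6.99, -7.83) = -138.2441° be the start→goal bearing.
Normalize: d = |goal − start| / ρ = 10.496142/4.73 = 2.219058, α = (θ_start − ψ) mod 360° = 91.9441° = 1.604727 rad, β = (θ_goal − ψ) mod 360° = 300.2441° = 5.240247 rad.
Common terms: sin α = 0.999424, cos α = -0.033924, sin β = -0.863888, cos β = 0.503684, cos(α−β) = -0.880477, d² = 4.924216. Work in radians in the unit-radius frame; every candidate has L = ρ·(t + p + q).
LSL: p² = 2 + d² − 2cos(α−β) + 2d(sin α − sin β) = 16.954765; p = √p² = 4.117616; φ = atan2(cos β − cos α, d + sin α − sin β) = 0.130937 rad; t = (φ − α) mod 2π = 4.809395 rad, q = (β − φ) mod 2π = 5.109311 rad → L = 4.73·(4.809395 + 4.117616 + 5.109311) = 4.73·14.036323 = 66.391806 m
RSR: p² = 2 + d² − 2cos(α−β) + 2d(sin β − sin α) = 0.415577; p = √p² = 0.644653; φ = atan2(cos α − cos β, d − sin α + sin β) = -0.986227 rad; t = (α − φ) mod 2π = 2.590954 rad, q = (φ − β) mod 2π = 0.056711 rad → L = 4.73·(2.590954 + 0.644653 + 0.056711) = 4.73·3.292317 = 15.572661 m
LSR: p² = d² − 2 + 2cos(α−β) + 2d(sin α + sin β) = 1.764789; p = √p² = 1.328454; φ = atan2(−cos α − cos β, d + sin α + sin β) − atan2(−2, p) = 0.787562 rad; t = (φ − α) mod 2π = 5.466021 rad, q = (φ − β) mod 2π = 1.830500 rad → L = 4.73·(5.466021 + 1.328454 + 1.830500) = 4.73·8.624975 = 40.796130 m
RSL: p² = d² − 2 + 2cos(α−β) − 2d(sin α + sin β) = 0.561734; p = √p² = 0.749489; φ = atan2(cos α + cos β, d − sin α − sin β) − atan2(2, p) = -0.990493 rad; t = (α − φ) mod 2π = 2.595219 rad, q = (β − φ) mod 2π = 6.230740 rad → L = 4.73·(2.595219 + 0.749489 + 6.230740) = 4.73·9.575449 = 45.291873 m
RLR: c = (6 − d² + 2cos(α−β) + 2d(sin α − sin β))/8 = 0.948053; p = 2π − arccos c = 5.959447 rad; φ = atan2(cos α − cos β, d − sin α + sin β) = -0.986227 rad; t = (α − φ + p/2) mod 2π = 5.570677 rad, q = (α − β − t + p) mod 2π = 3.036434 rad → L = 4.73·(5.570677 + 5.959447 + 3.036434) = 4.73·14.566558 = 68.899821 m
LRL: c = (6 − d² + 2cos(α−β) − 2d(sin α − sin β))/8 = -1.119346, |c| > 1 → infeasible
Shortest: RSR with L = 15.572661 m ≈ 15.5727 m

15.5727 m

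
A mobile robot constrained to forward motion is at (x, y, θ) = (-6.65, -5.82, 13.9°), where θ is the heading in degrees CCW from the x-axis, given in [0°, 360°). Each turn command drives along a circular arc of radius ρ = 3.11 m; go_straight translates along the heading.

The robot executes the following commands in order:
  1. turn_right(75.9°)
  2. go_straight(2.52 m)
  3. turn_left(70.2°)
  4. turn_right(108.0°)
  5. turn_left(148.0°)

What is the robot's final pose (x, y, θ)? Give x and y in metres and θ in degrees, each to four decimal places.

set_pose: (x, y, θ) = (-6.6500, -5.8200, 13.9000°), ρ = 3.11
turn_right(75.9°): centre at ρ to the right, rotate −75.9° → (-3.1569, -7.3789, -62.0000° ≡ 298.0000°)
go_straight(2.52): x += 2.52·cos θ, y += 2.52·sin θ → (-1.9739, -9.6039, 298.0000°)
turn_left(70.2°): centre at ρ to the left, rotate +70.2° → (1.2157, -11.2220, 368.2000° ≡ 8.2000°)
turn_right(108.0°): centre at ρ to the right, rotate −108.0° → (4.7239, -14.8296, -99.8000° ≡ 260.2000°)
turn_left(148.0°): centre at ρ to the left, rotate +148.0° → (10.1069, -17.4319, 408.2000° ≡ 48.2000°)

(10.1069, -17.4319, 48.2000°)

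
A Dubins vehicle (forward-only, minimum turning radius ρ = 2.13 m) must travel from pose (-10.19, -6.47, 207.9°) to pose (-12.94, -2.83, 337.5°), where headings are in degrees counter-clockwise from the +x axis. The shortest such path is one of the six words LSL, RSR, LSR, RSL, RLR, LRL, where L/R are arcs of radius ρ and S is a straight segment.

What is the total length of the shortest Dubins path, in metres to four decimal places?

Let ψ = atan2(Δy, Δx) = atan2(3.64, -2.75) = 127.0708° be the start→goal bearing.
Normalize: d = |goal − start| / ρ = 4.562028/2.13 = 2.141797, α = (θ_start − ψ) mod 360° = 80.8292° = 1.410735 rad, β = (θ_goal − ψ) mod 360° = 210.4292° = 3.672682 rad.
Common terms: sin α = 0.987217, cos α = 0.159379, sin β = -0.506473, cos β = -0.862256, cos(α−β) = -0.637424, d² = 4.587295. Work in radians in the unit-radius frame; every candidate has L = ρ·(t + p + q).
LSL: p² = 2 + d² − 2cos(α−β) + 2d(sin α − sin β) = 14.260506; p = √p² = 3.776308; φ = atan2(cos β − cos α, d + sin α − sin β) = -0.273952 rad; t = (φ − α) mod 2π = 4.598499 rad, q = (β − φ) mod 2π = 3.946633 rad → L = 2.13·(4.598499 + 3.776308 + 3.946633) = 2.13·12.321440 = 26.244668 m
RSR: p² = 2 + d² − 2cos(α−β) + 2d(sin β − sin α) = 1.463781; p = √p² = 1.209868; φ = atan2(cos α − cos β, d − sin α + sin β) = 1.005479 rad; t = (α − φ) mod 2π = 0.405256 rad, q = (φ − β) mod 2π = 3.615982 rad → L = 2.13·(0.405256 + 1.209868 + 3.615982) = 2.13·5.231107 = 11.142257 m
LSR: p² = d² − 2 + 2cos(α−β) + 2d(sin α + sin β) = 3.371764; p = √p² = 1.836236; φ = atan2(−cos α − cos β, d + sin α + sin β) − atan2(−2, p) = 1.089920 rad; t = (φ − α) mod 2π = 5.962371 rad, q = (φ − β) mod 2π = 3.700424 rad → L = 2.13·(5.962371 + 1.836236 + 3.700424) = 2.13·11.499031 = 24.492937 m
RSL: p² = d² − 2 + 2cos(α−β) − 2d(sin α + sin β) = -0.746869 < 0 → infeasible
RLR: c = (6 − d² + 2cos(α−β) + 2d(sin α − sin β))/8 = 0.817027; p = 2π − arccos c = 5.668626 rad; φ = atan2(cos α − cos β, d − sin α + sin β) = 1.005479 rad; t = (α − φ + p/2) mod 2π = 3.239569 rad, q = (α − β − t + p) mod 2π = 0.167110 rad → L = 2.13·(3.239569 + 5.668626 + 0.167110) = 2.13·9.075304 = 19.330398 m
LRL: c = (6 − d² + 2cos(α−β) − 2d(sin α − sin β))/8 = -0.782563; p = 2π − arccos c = 3.813617 rad; φ = atan2(cos β − cos α, d + sin α − sin β) = -0.273952 rad; t = (φ − α + p/2) mod 2π = 0.222122 rad, q = (β − α − t + p) mod 2π = 5.853442 rad → L = 2.13·(0.222122 + 3.813617 + 5.853442) = 2.13·9.889180 = 21.063953 m
Shortest: RSR with L = 11.142257 m ≈ 11.1423 m

11.1423 m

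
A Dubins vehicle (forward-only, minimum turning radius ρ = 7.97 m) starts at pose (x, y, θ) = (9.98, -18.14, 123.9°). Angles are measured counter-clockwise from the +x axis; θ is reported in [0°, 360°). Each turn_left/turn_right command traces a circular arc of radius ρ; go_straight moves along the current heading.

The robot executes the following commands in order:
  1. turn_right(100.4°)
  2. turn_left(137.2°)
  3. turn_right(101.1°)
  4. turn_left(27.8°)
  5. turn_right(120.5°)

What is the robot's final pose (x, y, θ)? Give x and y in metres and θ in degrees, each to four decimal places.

set_pose: (x, y, θ) = (9.9800, -18.1400, 123.9000°), ρ = 7.97
turn_right(100.4°): centre at ρ to the right, rotate −100.4° → (13.4172, -6.3858, 23.5000°)
turn_left(137.2°): centre at ρ to the left, rotate +137.2° → (12.8733, 8.4453, 160.7000°)
turn_right(101.1°): centre at ρ to the right, rotate −101.1° → (8.6333, 20.0004, 59.6000°)
turn_left(27.8°): centre at ρ to the left, rotate +27.8° → (9.7209, 23.6720, 87.4000°)
turn_right(120.5°): centre at ρ to the right, rotate −120.5° → (22.0351, 29.9871, -33.1000° ≡ 326.9000°)

(22.0351, 29.9871, 326.9000°)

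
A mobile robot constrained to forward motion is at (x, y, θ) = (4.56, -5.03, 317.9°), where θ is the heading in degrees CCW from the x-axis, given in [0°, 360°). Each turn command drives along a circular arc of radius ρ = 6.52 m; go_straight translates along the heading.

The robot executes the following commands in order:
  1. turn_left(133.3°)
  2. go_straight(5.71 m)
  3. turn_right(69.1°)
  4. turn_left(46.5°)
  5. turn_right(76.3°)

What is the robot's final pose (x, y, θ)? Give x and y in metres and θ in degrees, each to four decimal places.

set_pose: (x, y, θ) = (4.5600, -5.0300, 317.9000°), ρ = 6.52
turn_left(133.3°): centre at ρ to the left, rotate +133.3° → (15.4498, -0.0558, 451.2000° ≡ 91.2000°)
go_straight(5.71): x += 5.71·cos θ, y += 5.71·sin θ → (15.3302, 5.6530, 91.2000°)
turn_right(69.1°): centre at ρ to the right, rotate −69.1° → (19.3958, 11.8305, 22.1000°)
turn_left(46.5°): centre at ρ to the left, rotate +46.5° → (23.0133, 15.4925, 68.6000°)
turn_right(76.3°): centre at ρ to the right, rotate −76.3° → (29.9573, 19.5747, -7.7000° ≡ 352.3000°)

(29.9573, 19.5747, 352.3000°)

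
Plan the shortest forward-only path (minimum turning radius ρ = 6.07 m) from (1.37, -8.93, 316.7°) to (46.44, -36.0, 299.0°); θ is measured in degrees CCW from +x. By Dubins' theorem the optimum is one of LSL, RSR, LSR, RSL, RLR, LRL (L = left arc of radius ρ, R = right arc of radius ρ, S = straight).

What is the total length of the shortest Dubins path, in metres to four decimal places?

Let ψ = atan2(Δy, Δx) = atan2(-27.07, 45.07) = -30.9899° be the start→goal bearing.
Normalize: d = |goal − start| / ρ = 52.574612/6.07 = 8.661386, α = (θ_start − ψ) mod 360° = 347.6899° = 6.068334 rad, β = (θ_goal − ψ) mod 360° = 329.9899° = 5.759411 rad.
Common terms: sin α = -0.213202, cos α = 0.977008, sin β = -0.500152, cos β = 0.865937, cos(α−β) = 0.952661, d² = 75.019604. Work in radians in the unit-radius frame; every candidate has L = ρ·(t + p + q).
LSL: p² = 2 + d² − 2cos(α−β) + 2d(sin α − sin β) = 80.085052; p = √p² = 8.949025; φ = atan2(cos β − cos α, d + sin α − sin β) = -0.012412 rad; t = (φ − α) mod 2π = 0.202440 rad, q = (β − φ) mod 2π = 5.771822 rad → L = 6.07·(0.202440 + 8.949025 + 5.771822) = 6.07·14.923287 = 90.584353 m
RSR: p² = 2 + d² − 2cos(α−β) + 2d(sin β − sin α) = 70.143510; p = √p² = 8.375172; φ = atan2(cos α − cos β, d − sin α + sin β) = 0.013262 rad; t = (α − φ) mod 2π = 6.055072 rad, q = (φ − β) mod 2π = 0.537037 rad → L = 6.07·(6.055072 + 8.375172 + 0.537037) = 6.07·14.967281 = 90.851395 m
LSR: p² = d² − 2 + 2cos(α−β) + 2d(sin α + sin β) = 62.567649; p = √p² = 7.909971; φ = atan2(−cos α − cos β, d + sin α + sin β) − atan2(−2, p) = 0.019807 rad; t = (φ − α) mod 2π = 0.234658 rad, q = (φ − β) mod 2π = 0.543582 rad → L = 6.07·(0.234658 + 7.909971 + 0.543582) = 6.07·8.688211 = 52.737443 m
RSL: p² = d² − 2 + 2cos(α−β) − 2d(sin α + sin β) = 87.282205; p = √p² = 9.342495; φ = atan2(cos α + cos β, d − sin α − sin β) − atan2(2, p) = -0.016781 rad; t = (α − φ) mod 2π = 6.085115 rad, q = (β − φ) mod 2π = 5.776192 rad → L = 6.07·(6.085115 + 9.342495 + 5.776192) = 6.07·21.203802 = 128.707078 m
RLR: c = (6 − d² + 2cos(α−β) + 2d(sin α − sin β))/8 = -7.767939, |c| > 1 → infeasible
LRL: c = (6 − d² + 2cos(α−β) − 2d(sin α − sin β))/8 = -9.010631, |c| > 1 → infeasible
Shortest: LSR with L = 52.737443 m ≈ 52.7374 m

52.7374 m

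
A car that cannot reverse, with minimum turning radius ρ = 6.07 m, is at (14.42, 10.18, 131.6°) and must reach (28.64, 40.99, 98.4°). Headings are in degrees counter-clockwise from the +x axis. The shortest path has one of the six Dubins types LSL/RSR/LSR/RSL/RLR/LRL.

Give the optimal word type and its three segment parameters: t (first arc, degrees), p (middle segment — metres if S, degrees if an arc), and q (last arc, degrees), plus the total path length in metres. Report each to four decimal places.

Let ψ = atan2(Δy, Δx) = atan2(30.81, 14.22) = 65.2249° be the start→goal bearing.
Normalize: d = |goal − start| / ρ = 33.933236/6.07 = 5.590319, α = (θ_start − ψ) mod 360° = 66.3751° = 1.158465 rad, β = (θ_goal − ψ) mod 360° = 33.1751° = 0.579015 rad.
Common terms: sin α = 0.916189, cos α = 0.400747, sin β = 0.547200, cos β = 0.837002, cos(α−β) = 0.836764, d² = 31.251666. Work in radians in the unit-radius frame; every candidate has L = ρ·(t + p + q).
LSL: p² = 2 + d² − 2cos(α−β) + 2d(sin α − sin β) = 35.703668; p = √p² = 5.975255; φ = atan2(cos β − cos α, d + sin α − sin β) = 0.073075 rad; t = (φ − α) mod 2π = 5.197796 rad, q = (β − φ) mod 2π = 0.505940 rad → L = 6.07·(5.197796 + 5.975255 + 0.505940) = 6.07·11.678991 = 70.891473 m
RSR: p² = 2 + d² − 2cos(α−β) + 2d(sin β − sin α) = 27.452607; p = √p² = 5.239524; φ = atan2(cos α − cos β, d − sin α + sin β) = -0.083359 rad; t = (α − φ) mod 2π = 1.241824 rad, q = (φ − β) mod 2π = 5.620811 rad → L = 6.07·(1.241824 + 5.239524 + 5.620811) = 6.07·12.102158 = 73.460100 m
LSR: p² = d² − 2 + 2cos(α−β) + 2d(sin α + sin β) = 47.286818; p = √p² = 6.876541; φ = atan2(−cos α − cos β, d + sin α + sin β) − atan2(−2, p) = 0.109329 rad; t = (φ − α) mod 2π = 5.234050 rad, q = (φ − β) mod 2π = 5.813499 rad → L = 6.07·(5.234050 + 6.876541 + 5.813499) = 6.07·17.924090 = 108.799227 m
RSL: p² = d² − 2 + 2cos(α−β) − 2d(sin α + sin β) = 14.563571; p = √p² = 3.816225; φ = atan2(cos α + cos β, d − sin α − sin β) − atan2(2, p) = -0.191341 rad; t = (α − φ) mod 2π = 1.349805 rad, q = (β − φ) mod 2π = 0.770356 rad → L = 6.07·(1.349805 + 3.816225 + 0.770356) = 6.07·5.936386 = 36.033866 m
RLR: c = (6 − d² + 2cos(α−β) + 2d(sin α − sin β))/8 = -2.431576, |c| > 1 → infeasible
LRL: c = (6 − d² + 2cos(α−β) − 2d(sin α − sin β))/8 = -3.462958, |c| > 1 → infeasible
Shortest: RSL with L = 36.033866 m ≈ 36.0339 m
Convert RSL to answer units (arcs ×180/π): t = 1.349805·180/π = 77.3382°, p = ρ·p = 6.07·3.816225 = 23.1645 m, q = 0.770356·180/π = 44.1382°, L = 36.0339 m.

RSL: t = 77.3382°, p = 23.1645 m, q = 44.1382°, L = 36.0339 m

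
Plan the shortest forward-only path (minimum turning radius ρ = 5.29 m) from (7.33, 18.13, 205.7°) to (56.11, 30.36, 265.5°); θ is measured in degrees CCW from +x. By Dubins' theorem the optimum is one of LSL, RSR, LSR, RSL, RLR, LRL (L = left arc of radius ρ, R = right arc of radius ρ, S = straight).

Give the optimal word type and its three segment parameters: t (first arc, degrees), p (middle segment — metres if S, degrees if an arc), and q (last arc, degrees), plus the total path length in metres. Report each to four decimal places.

Let ψ = atan2(Δy, Δx) = atan2(12.23, 48.78) = 14.0749° be the start→goal bearing.
Normalize: d = |goal − start| / ρ = 50.289773/5.29 = 9.506573, α = (θ_start − ψ) mod 360° = 191.6251° = 3.344488 rad, β = (θ_goal − ψ) mod 360° = 251.4251° = 4.388195 rad.
Common terms: sin α = -0.201507, cos α = -0.979487, sin β = -0.947908, cos β = -0.318545, cos(α−β) = 0.503020, d² = 90.374938. Work in radians in the unit-radius frame; every candidate has L = ρ·(t + p + q).
LSL: p² = 2 + d² − 2cos(α−β) + 2d(sin α − sin β) = 105.560336; p = √p² = 10.274256; φ = atan2(cos β − cos α, d + sin α − sin β) = 0.064374 rad; t = (φ − α) mod 2π = 3.003071 rad, q = (β − φ) mod 2π = 4.323821 rad → L = 5.29·(3.003071 + 10.274256 + 4.323821) = 5.29·17.601148 = 93.110074 m
RSR: p² = 2 + d² − 2cos(α−β) + 2d(sin β − sin α) = 77.177460; p = √p² = 8.785070; φ = atan2(cos α − cos β, d − sin α + sin β) = -0.075306 rad; t = (α − φ) mod 2π = 3.419794 rad, q = (φ − β) mod 2π = 1.819684 rad → L = 5.29·(3.419794 + 8.785070 + 1.819684) = 5.29·14.024549 = 74.189863 m
LSR: p² = d² − 2 + 2cos(α−β) + 2d(sin α + sin β) = 67.526993; p = √p² = 8.217481; φ = atan2(−cos α − cos β, d + sin α + sin β) − atan2(−2, p) = 0.392830 rad; t = (φ − α) mod 2π = 3.331527 rad, q = (φ − β) mod 2π = 2.287820 rad → L = 5.29·(3.331527 + 8.217481 + 2.287820) = 5.29·13.836828 = 73.196823 m
RSL: p² = d² − 2 + 2cos(α−β) − 2d(sin α + sin β) = 111.234963; p = √p² = 10.546799; φ = atan2(cos α + cos β, d − sin α − sin β) − atan2(2, p) = -0.308621 rad; t = (α − φ) mod 2π = 3.653109 rad, q = (β − φ) mod 2π = 4.696816 rad → L = 5.29·(3.653109 + 10.546799 + 4.696816) = 5.29·18.896724 = 99.963673 m
RLR: c = (6 − d² + 2cos(α−β) + 2d(sin α − sin β))/8 = -8.647182, |c| > 1 → infeasible
LRL: c = (6 − d² + 2cos(α−β) − 2d(sin α − sin β))/8 = -12.195042, |c| > 1 → infeasible
Shortest: LSR with L = 73.196823 m ≈ 73.1968 m
Convert LSR to answer units (arcs ×180/π): t = 3.331527·180/π = 190.8824°, p = ρ·p = 5.29·8.217481 = 43.4705 m, q = 2.287820·180/π = 131.0824°, L = 73.1968 m.

LSR: t = 190.8824°, p = 43.4705 m, q = 131.0824°, L = 73.1968 m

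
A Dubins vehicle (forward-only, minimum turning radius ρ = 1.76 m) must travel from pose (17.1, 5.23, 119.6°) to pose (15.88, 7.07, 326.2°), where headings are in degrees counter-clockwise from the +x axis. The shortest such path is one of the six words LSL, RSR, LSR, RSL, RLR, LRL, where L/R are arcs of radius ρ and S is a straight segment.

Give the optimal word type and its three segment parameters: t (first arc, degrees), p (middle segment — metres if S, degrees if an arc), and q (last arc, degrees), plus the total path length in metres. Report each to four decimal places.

Let ψ = atan2(Δy, Δx) = atan2(1.84, -1.22) = 123.5461° be the start→goal bearing.
Normalize: d = |goal − start| / ρ = 2.207714/1.76 = 1.254383, α = (θ_start − ψ) mod 360° = 356.0539° = 6.214313 rad, β = (θ_goal − ψ) mod 360° = 202.6539° = 3.536978 rad.
Common terms: sin α = -0.068818, cos α = 0.997629, sin β = -0.385164, cos β = -0.922848, cos(α−β) = -0.894154, d² = 1.573476. Work in radians in the unit-radius frame; every candidate has L = ρ·(t + p + q).
LSL: p² = 2 + d² − 2cos(α−β) + 2d(sin α − sin β) = 6.155421; p = √p² = 2.481012; φ = atan2(cos β − cos α, d + sin α − sin β) = -0.885245 rad; t = (φ − α) mod 2π = 5.466813 rad, q = (β − φ) mod 2π = 4.422223 rad → L = 1.76·(5.466813 + 2.481012 + 4.422223) = 1.76·12.370048 = 21.771284 m
RSR: p² = 2 + d² − 2cos(α−β) + 2d(sin β − sin α) = 4.568148; p = √p² = 2.137323; φ = atan2(cos α − cos β, d − sin α + sin β) = 1.116440 rad; t = (α − φ) mod 2π = 5.097873 rad, q = (φ − β) mod 2π = 3.862647 rad → L = 1.76·(5.097873 + 2.137323 + 3.862647) = 1.76·11.097843 = 19.532204 m
LSR: p² = d² − 2 + 2cos(α−β) + 2d(sin α + sin β) = -3.353766 < 0 → infeasible
RSL: p² = d² − 2 + 2cos(α−β) − 2d(sin α + sin β) = -1.075899 < 0 → infeasible
RLR: c = (6 − d² + 2cos(α−β) + 2d(sin α − sin β))/8 = 0.428981; p = 2π − arccos c = 5.155754 rad; φ = atan2(cos α − cos β, d − sin α + sin β) = 1.116440 rad; t = (α − φ + p/2) mod 2π = 1.392565 rad, q = (α − β − t + p) mod 2π = 0.157339 rad → L = 1.76·(1.392565 + 5.155754 + 0.157339) = 1.76·6.705658 = 11.801957 m
LRL: c = (6 − d² + 2cos(α−β) − 2d(sin α − sin β))/8 = 0.230572; p = 2π − arccos c = 4.945055 rad; φ = atan2(cos β − cos α, d + sin α − sin β) = -0.885245 rad; t = (φ − α + p/2) mod 2π = 1.656155 rad, q = (β − α − t + p) mod 2π = 0.611565 rad → L = 1.76·(1.656155 + 4.945055 + 0.611565) = 1.76·7.212775 = 12.694483 m
Shortest: RLR with L = 11.801957 m ≈ 11.8020 m
Convert RLR to answer units (arcs ×180/π): t = 1.392565·180/π = 79.7881°, p = 5.155754·180/π = 295.4029°, q = 0.157339·180/π = 9.0149°, L = 11.8020 m.

RLR: t = 79.7881°, p = 295.4029°, q = 9.0149°, L = 11.8020 m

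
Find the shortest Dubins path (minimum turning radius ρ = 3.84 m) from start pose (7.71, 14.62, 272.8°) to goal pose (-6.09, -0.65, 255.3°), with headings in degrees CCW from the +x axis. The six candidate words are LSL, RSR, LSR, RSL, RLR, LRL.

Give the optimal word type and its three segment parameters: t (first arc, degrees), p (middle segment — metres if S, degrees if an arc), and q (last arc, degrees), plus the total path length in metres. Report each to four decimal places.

RSL: t = 50.5385°, p = 15.4242 m, q = 33.0385°, L = 21.0256 m

Let ψ = atan2(Δy, Δx) = atan2(-15.27, -13.80) = -132.1052° be the start→goal bearing.
Normalize: d = |goal − start| / ρ = 20.581859/3.84 = 5.359859, α = (θ_start − ψ) mod 360° = 44.9052° = 0.783743 rad, β = (θ_goal − ψ) mod 360° = 27.4052° = 0.478310 rad.
Common terms: sin α = 0.705935, cos α = 0.708276, sin β = 0.460280, cos β = 0.887774, cos(α−β) = 0.953717, d² = 28.728088. Work in radians in the unit-radius frame; every candidate has L = ρ·(t + p + q).
LSL: p² = 2 + d² − 2cos(α−β) + 2d(sin α − sin β) = 31.454014; p = √p² = 5.608388; φ = atan2(cos β − cos α, d + sin α − sin β) = 0.032011 rad; t = (φ − α) mod 2π = 5.531453 rad, q = (β − φ) mod 2π = 0.446300 rad → L = 3.84·(5.531453 + 5.608388 + 0.446300) = 3.84·11.586140 = 44.490779 m
RSR: p² = 2 + d² − 2cos(α−β) + 2d(sin β − sin α) = 26.187295; p = √p² = 5.117352; φ = atan2(cos α − cos β, d − sin α + sin β) = -0.035083 rad; t = (α − φ) mod 2π = 0.818826 rad, q = (φ − β) mod 2π = 5.769792 rad → L = 3.84·(0.818826 + 5.117352 + 5.769792) = 3.84·11.705970 = 44.950926 m
LSR: p² = d² − 2 + 2cos(α−β) + 2d(sin α + sin β) = 41.137018; p = √p² = 6.413815; φ = atan2(−cos α − cos β, d + sin α + sin β) − atan2(−2, p) = 0.062415 rad; t = (φ − α) mod 2π = 5.561857 rad, q = (φ − β) mod 2π = 5.867290 rad → L = 3.84·(5.561857 + 6.413815 + 5.867290) = 3.84·17.842961 = 68.516971 m
RSL: p² = d² − 2 + 2cos(α−β) − 2d(sin α + sin β) = 16.134027; p = √p² = 4.016718; φ = atan2(cos α + cos β, d − sin α − sin β) − atan2(2, p) = -0.098321 rad; t = (α − φ) mod 2π = 0.882064 rad, q = (β − φ) mod 2π = 0.576631 rad → L = 3.84·(0.882064 + 4.016718 + 0.576631) = 3.84·5.475413 = 21.025585 m
RLR: c = (6 − d² + 2cos(α−β) + 2d(sin α − sin β))/8 = -2.273412, |c| > 1 → infeasible
LRL: c = (6 − d² + 2cos(α−β) − 2d(sin α − sin β))/8 = -2.931752, |c| > 1 → infeasible
Shortest: RSL with L = 21.025585 m ≈ 21.0256 m
Convert RSL to answer units (arcs ×180/π): t = 0.882064·180/π = 50.5385°, p = ρ·p = 3.84·4.016718 = 15.4242 m, q = 0.576631·180/π = 33.0385°, L = 21.0256 m.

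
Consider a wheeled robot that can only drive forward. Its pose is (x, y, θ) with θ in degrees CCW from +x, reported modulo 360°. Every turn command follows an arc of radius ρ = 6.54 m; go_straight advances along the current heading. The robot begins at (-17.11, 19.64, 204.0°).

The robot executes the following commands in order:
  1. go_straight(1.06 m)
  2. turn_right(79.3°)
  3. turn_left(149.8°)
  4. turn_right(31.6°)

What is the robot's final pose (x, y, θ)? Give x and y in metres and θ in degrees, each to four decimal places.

(-38.7097, 13.7318, 242.9000°)

set_pose: (x, y, θ) = (-17.1100, 19.6400, 204.0000°), ρ = 6.54
go_straight(1.06): x += 1.06·cos θ, y += 1.06·sin θ → (-18.0784, 19.2089, 204.0000°)
turn_right(79.3°): centre at ρ to the right, rotate −79.3° → (-26.1152, 21.4604, 124.7000°)
turn_left(149.8°): centre at ρ to the left, rotate +149.8° → (-38.0119, 17.2241, 274.5000°)
turn_right(31.6°): centre at ρ to the right, rotate −31.6° → (-38.7097, 13.7318, 242.9000°)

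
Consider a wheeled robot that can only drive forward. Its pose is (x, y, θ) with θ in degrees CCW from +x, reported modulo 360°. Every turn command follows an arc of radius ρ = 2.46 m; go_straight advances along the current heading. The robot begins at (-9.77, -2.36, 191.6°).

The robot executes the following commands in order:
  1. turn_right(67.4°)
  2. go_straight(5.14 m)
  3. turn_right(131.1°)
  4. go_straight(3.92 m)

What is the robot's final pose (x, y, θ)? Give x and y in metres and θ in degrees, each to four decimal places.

(-8.9666, 6.2722, 353.1000°)

set_pose: (x, y, θ) = (-9.7700, -2.3600, 191.6000°), ρ = 2.46
turn_right(67.4°): centre at ρ to the right, rotate −67.4° → (-12.2993, -1.3330, 124.2000°)
go_straight(5.14): x += 5.14·cos θ, y += 5.14·sin θ → (-15.1884, 2.9182, 124.2000°)
turn_right(131.1°): centre at ρ to the right, rotate −131.1° → (-12.8582, 6.7431, -6.9000° ≡ 353.1000°)
go_straight(3.92): x += 3.92·cos θ, y += 3.92·sin θ → (-8.9666, 6.2722, 353.1000°)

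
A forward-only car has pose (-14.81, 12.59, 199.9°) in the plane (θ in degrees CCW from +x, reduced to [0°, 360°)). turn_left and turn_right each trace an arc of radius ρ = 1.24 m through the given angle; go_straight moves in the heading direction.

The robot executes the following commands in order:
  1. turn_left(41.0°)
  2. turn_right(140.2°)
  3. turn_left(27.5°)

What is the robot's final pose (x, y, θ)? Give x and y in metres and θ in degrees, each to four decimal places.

set_pose: (x, y, θ) = (-14.8100, 12.5900, 199.9000°), ρ = 1.24
turn_left(41.0°): centre at ρ to the left, rotate +41.0° → (-15.4714, 12.0271, 240.9000°)
turn_right(140.2°): centre at ρ to the right, rotate −140.2° → (-17.7733, 12.3999, 100.7000°)
turn_left(27.5°): centre at ρ to the left, rotate +27.5° → (-18.0173, 12.9365, 128.2000°)

(-18.0173, 12.9365, 128.2000°)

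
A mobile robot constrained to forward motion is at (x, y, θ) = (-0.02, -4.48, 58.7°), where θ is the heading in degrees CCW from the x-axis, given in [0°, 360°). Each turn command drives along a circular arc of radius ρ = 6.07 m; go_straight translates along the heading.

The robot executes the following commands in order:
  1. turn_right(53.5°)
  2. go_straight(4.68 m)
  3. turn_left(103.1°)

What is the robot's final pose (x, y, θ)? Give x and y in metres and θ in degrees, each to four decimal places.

set_pose: (x, y, θ) = (-0.0200, -4.4800, 58.7000°), ρ = 6.07
turn_right(53.5°): centre at ρ to the right, rotate −53.5° → (4.6164, -1.5885, 5.2000°)
go_straight(4.68): x += 4.68·cos θ, y += 4.68·sin θ → (9.2772, -1.1643, 5.2000°)
turn_left(103.1°): centre at ρ to the left, rotate +103.1° → (14.4900, 6.7867, 108.3000°)

(14.4900, 6.7867, 108.3000°)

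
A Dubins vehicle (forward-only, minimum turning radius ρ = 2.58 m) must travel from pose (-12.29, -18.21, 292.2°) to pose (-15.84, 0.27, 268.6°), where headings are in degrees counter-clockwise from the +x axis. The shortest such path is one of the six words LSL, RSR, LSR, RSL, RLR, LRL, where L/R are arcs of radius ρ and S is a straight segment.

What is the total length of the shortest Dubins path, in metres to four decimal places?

32.9106 m

Let ψ = atan2(Δy, Δx) = atan2(18.48, -3.55) = 100.8740° be the start→goal bearing.
Normalize: d = |goal − start| / ρ = 18.817888/2.58 = 7.293755, α = (θ_start − ψ) mod 360° = 191.3260° = 3.339268 rad, β = (θ_goal − ψ) mod 360° = 167.7260° = 2.927370 rad.
Common terms: sin α = -0.196391, cos α = -0.980526, sin β = 0.212587, cos β = -0.977142, cos(α−β) = 0.916363, d² = 53.198861. Work in radians in the unit-radius frame; every candidate has L = ρ·(t + p + q).
LSL: p² = 2 + d² − 2cos(α−β) + 2d(sin α − sin β) = 47.400164; p = √p² = 6.884778; φ = atan2(cos β − cos α, d + sin α − sin β) = 0.000491 rad; t = (φ − α) mod 2π = 2.944409 rad, q = (β − φ) mod 2π = 2.926879 rad → L = 2.58·(2.944409 + 6.884778 + 2.926879) = 2.58·12.756065 = 32.910648 m
RSR: p² = 2 + d² − 2cos(α−β) + 2d(sin β − sin α) = 59.332108; p = √p² = 7.702734; φ = atan2(cos α − cos β, d − sin α + sin β) = -0.000439 rad; t = (α − φ) mod 2π = 3.339707 rad, q = (φ − β) mod 2π = 3.355376 rad → L = 2.58·(3.339707 + 7.702734 + 3.355376) = 2.58·14.397817 = 37.146367 m
LSR: p² = d² − 2 + 2cos(α−β) + 2d(sin α + sin β) = 53.267858; p = √p² = 7.298483; φ = atan2(−cos α − cos β, d + sin α + sin β) − atan2(−2, p) = 0.529132 rad; t = (φ − α) mod 2π = 3.473049 rad, q = (φ − β) mod 2π = 3.884947 rad → L = 2.58·(3.473049 + 7.298483 + 3.884947) = 2.58·14.656479 = 37.813716 m
RSL: p² = d² − 2 + 2cos(α−β) − 2d(sin α + sin β) = 52.795316; p = √p² = 7.266039; φ = atan2(cos α + cos β, d − sin α − sin β) − atan2(2, p) = -0.531382 rad; t = (α − φ) mod 2π = 3.870650 rad, q = (β − φ) mod 2π = 3.458752 rad → L = 2.58·(3.870650 + 7.266039 + 3.458752) = 2.58·14.595441 = 37.656237 m
RLR: c = (6 − d² + 2cos(α−β) + 2d(sin α − sin β))/8 = -6.416513, |c| > 1 → infeasible
LRL: c = (6 − d² + 2cos(α−β) − 2d(sin α − sin β))/8 = -4.925020, |c| > 1 → infeasible
Shortest: LSL with L = 32.910648 m ≈ 32.9106 m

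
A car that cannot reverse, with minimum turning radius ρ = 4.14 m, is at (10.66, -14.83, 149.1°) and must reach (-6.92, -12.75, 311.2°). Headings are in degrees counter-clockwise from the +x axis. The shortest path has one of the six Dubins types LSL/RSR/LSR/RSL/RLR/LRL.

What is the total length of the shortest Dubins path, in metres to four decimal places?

26.6170 m

Let ψ = atan2(Δy, Δx) = atan2(2.08, -17.58) = 173.2523° be the start→goal bearing.
Normalize: d = |goal − start| / ρ = 17.702621/4.14 = 4.275995, α = (θ_start − ψ) mod 360° = 335.8477° = 5.861647 rad, β = (θ_goal − ψ) mod 360° = 137.9477° = 2.407641 rad.
Common terms: sin α = -0.409164, cos α = 0.912461, sin β = 0.669809, cos β = -0.742533, cos(α−β) = -0.951594, d² = 18.284137. Work in radians in the unit-radius frame; every candidate has L = ρ·(t + p + q).
LSL: p² = 2 + d² − 2cos(α−β) + 2d(sin α − sin β) = 12.959954; p = √p² = 3.599994; φ = atan2(cos β − cos α, d + sin α − sin β) = -0.477681 rad; t = (φ − α) mod 2π = 6.227042 rad, q = (β − φ) mod 2π = 2.885322 rad → L = 4.14·(6.227042 + 3.599994 + 2.885322) = 4.14·12.712358 = 52.629161 m
RSR: p² = 2 + d² − 2cos(α−β) + 2d(sin β − sin α) = 31.414698; p = √p² = 5.604882; φ = atan2(cos α − cos β, d − sin α + sin β) = 0.299746 rad; t = (α − φ) mod 2π = 5.561902 rad, q = (φ − β) mod 2π = 4.175290 rad → L = 4.14·(5.561902 + 5.604882 + 4.175290) = 4.14·15.342074 = 63.516184 m
LSR: p² = d² − 2 + 2cos(α−β) + 2d(sin α + sin β) = 16.609982; p = √p² = 4.075535; φ = atan2(−cos α − cos β, d + sin α + sin β) − atan2(−2, p) = 0.418768 rad; t = (φ − α) mod 2π = 0.840305 rad, q = (φ − β) mod 2π = 4.294312 rad → L = 4.14·(0.840305 + 4.075535 + 4.294312) = 4.14·9.210152 = 38.130030 m
RSL: p² = d² − 2 + 2cos(α−β) − 2d(sin α + sin β) = 12.151915; p = √p² = 3.485960; φ = atan2(cos α + cos β, d − sin α − sin β) − atan2(2, p) = -0.478585 rad; t = (α − φ) mod 2π = 0.057047 rad, q = (β − φ) mod 2π = 2.886226 rad → L = 4.14·(0.057047 + 3.485960 + 2.886226) = 4.14·6.429233 = 26.617024 m
RLR: c = (6 − d² + 2cos(α−β) + 2d(sin α − sin β))/8 = -2.926837, |c| > 1 → infeasible
LRL: c = (6 − d² + 2cos(α−β) − 2d(sin α − sin β))/8 = -0.619994; p = 2π − arccos c = 4.043654 rad; φ = atan2(cos β − cos α, d + sin α − sin β) = -0.477681 rad; t = (φ − α + p/2) mod 2π = 1.965683 rad, q = (β − α − t + p) mod 2π = 4.907149 rad → L = 4.14·(1.965683 + 4.043654 + 4.907149) = 4.14·10.916486 = 45.194252 m
Shortest: RSL with L = 26.617024 m ≈ 26.6170 m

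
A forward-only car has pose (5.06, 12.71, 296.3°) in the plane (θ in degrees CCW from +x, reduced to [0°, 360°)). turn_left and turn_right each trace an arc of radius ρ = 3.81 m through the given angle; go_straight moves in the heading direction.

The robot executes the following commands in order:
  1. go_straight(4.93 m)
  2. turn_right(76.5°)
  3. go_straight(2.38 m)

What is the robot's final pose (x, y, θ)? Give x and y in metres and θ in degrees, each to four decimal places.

set_pose: (x, y, θ) = (5.0600, 12.7100, 296.3000°), ρ = 3.81
go_straight(4.93): x += 4.93·cos θ, y += 4.93·sin θ → (7.2443, 8.2903, 296.3000°)
turn_right(76.5°): centre at ρ to the right, rotate −76.5° → (6.2675, 3.6751, 219.8000°)
go_straight(2.38): x += 2.38·cos θ, y += 2.38·sin θ → (4.4390, 2.1516, 219.8000°)

(4.4390, 2.1516, 219.8000°)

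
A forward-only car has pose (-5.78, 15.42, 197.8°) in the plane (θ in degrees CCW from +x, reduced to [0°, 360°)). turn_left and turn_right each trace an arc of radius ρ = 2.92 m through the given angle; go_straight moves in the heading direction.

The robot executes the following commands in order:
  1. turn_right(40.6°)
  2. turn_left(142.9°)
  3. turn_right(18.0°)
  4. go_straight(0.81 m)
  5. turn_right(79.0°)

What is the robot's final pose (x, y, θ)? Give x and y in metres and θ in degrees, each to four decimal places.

(-12.6728, 6.4098, 203.1000°)

set_pose: (x, y, θ) = (-5.7800, 15.4200, 197.8000°), ρ = 2.92
turn_right(40.6°): centre at ρ to the right, rotate −40.6° → (-7.8042, 15.5084, 157.2000°)
turn_left(142.9°): centre at ρ to the left, rotate +142.9° → (-11.4620, 11.3521, 300.1000°)
turn_right(18.0°): centre at ρ to the right, rotate −18.0° → (-11.1331, 10.4998, 282.1000°)
go_straight(0.81): x += 0.81·cos θ, y += 0.81·sin θ → (-10.9633, 9.7078, 282.1000°)
turn_right(79.0°): centre at ρ to the right, rotate −79.0° → (-12.6728, 6.4098, 203.1000°)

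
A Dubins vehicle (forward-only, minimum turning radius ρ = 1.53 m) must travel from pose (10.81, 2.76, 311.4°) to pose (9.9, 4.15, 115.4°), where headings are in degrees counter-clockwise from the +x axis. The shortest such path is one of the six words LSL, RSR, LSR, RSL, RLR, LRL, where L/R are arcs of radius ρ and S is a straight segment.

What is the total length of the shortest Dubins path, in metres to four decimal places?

Let ψ = atan2(Δy, Δx) = atan2(1.39, -0.91) = 123.2118° be the start→goal bearing.
Normalize: d = |goal − start| / ρ = 1.661385/1.53 = 1.085873, α = (θ_start − ψ) mod 360° = 188.1882° = 3.284503 rad, β = (θ_goal − ψ) mod 360° = 352.1882° = 6.146843 rad.
Common terms: sin α = -0.142425, cos α = -0.989806, sin β = -0.135920, cos β = 0.990720, cos(α−β) = -0.961262, d² = 1.179119. Work in radians in the unit-radius frame; every candidate has L = ρ·(t + p + q).
LSL: p² = 2 + d² − 2cos(α−β) + 2d(sin α − sin β) = 5.087516; p = √p² = 2.255552; φ = atan2(cos β − cos α, d + sin α − sin β) = 1.071807 rad; t = (φ − α) mod 2π = 4.070489 rad, q = (β − φ) mod 2π = 5.075036 rad → L = 1.53·(4.070489 + 2.255552 + 5.075036) = 1.53·11.401077 = 17.443648 m
RSR: p² = 2 + d² − 2cos(α−β) + 2d(sin β − sin α) = 5.115770; p = √p² = 2.261807; φ = atan2(cos α − cos β, d − sin α + sin β) = -1.066757 rad; t = (α − φ) mod 2π = 4.351260 rad, q = (φ − β) mod 2π = 5.352771 rad → L = 1.53·(4.351260 + 2.261807 + 5.352771) = 1.53·11.965837 = 18.307731 m
LSR: p² = d² − 2 + 2cos(α−β) + 2d(sin α + sin β) = -3.347898 < 0 → infeasible
RSL: p² = d² − 2 + 2cos(α−β) − 2d(sin α + sin β) = -2.138911 < 0 → infeasible
RLR: c = (6 − d² + 2cos(α−β) + 2d(sin α − sin β))/8 = 0.360529; p = 2π − arccos c = 5.081224 rad; φ = atan2(cos α − cos β, d − sin α + sin β) = -1.066757 rad; t = (α − φ + p/2) mod 2π = 0.608687 rad, q = (α − β − t + p) mod 2π = 1.610197 rad → L = 1.53·(0.608687 + 5.081224 + 1.610197) = 1.53·7.300108 = 11.169165 m
LRL: c = (6 − d² + 2cos(α−β) − 2d(sin α − sin β))/8 = 0.364061; p = 2π − arccos c = 5.085013 rad; φ = atan2(cos β − cos α, d + sin α − sin β) = 1.071807 rad; t = (φ − α + p/2) mod 2π = 0.329810 rad, q = (β − α − t + p) mod 2π = 1.334357 rad → L = 1.53·(0.329810 + 5.085013 + 1.334357) = 1.53·6.749181 = 10.326246 m
Shortest: LRL with L = 10.326246 m ≈ 10.3262 m

10.3262 m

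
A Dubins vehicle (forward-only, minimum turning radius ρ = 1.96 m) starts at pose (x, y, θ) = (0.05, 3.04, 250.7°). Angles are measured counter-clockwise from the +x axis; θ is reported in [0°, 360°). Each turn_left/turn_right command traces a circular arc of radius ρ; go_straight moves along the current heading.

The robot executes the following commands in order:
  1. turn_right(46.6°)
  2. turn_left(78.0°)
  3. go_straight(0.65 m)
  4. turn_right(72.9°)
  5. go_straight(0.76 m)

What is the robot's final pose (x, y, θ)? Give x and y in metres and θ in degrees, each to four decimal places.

set_pose: (x, y, θ) = (0.0500, 3.0400, 250.7000°), ρ = 1.96
turn_right(46.6°): centre at ρ to the right, rotate −46.6° → (-0.9995, 1.8987, 204.1000°)
turn_left(78.0°): centre at ρ to the left, rotate +78.0° → (-2.1156, -0.3014, 282.1000°)
go_straight(0.65): x += 0.65·cos θ, y += 0.65·sin θ → (-1.9794, -0.9369, 282.1000°)
turn_right(72.9°): centre at ρ to the right, rotate −72.9° → (-2.9396, -3.0587, 209.2000°)
go_straight(0.76): x += 0.76·cos θ, y += 0.76·sin θ → (-3.6031, -3.4295, 209.2000°)

(-3.6031, -3.4295, 209.2000°)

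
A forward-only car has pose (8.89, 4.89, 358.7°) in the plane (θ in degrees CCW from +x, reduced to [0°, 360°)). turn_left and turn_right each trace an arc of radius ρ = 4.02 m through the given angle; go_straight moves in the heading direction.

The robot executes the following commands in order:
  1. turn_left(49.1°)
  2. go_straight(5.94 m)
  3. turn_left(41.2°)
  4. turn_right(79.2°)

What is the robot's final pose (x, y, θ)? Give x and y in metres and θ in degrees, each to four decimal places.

(20.3258, 17.1304, 9.8000°)

set_pose: (x, y, θ) = (8.8900, 4.8900, 358.7000°), ρ = 4.02
turn_left(49.1°): centre at ρ to the left, rotate +49.1° → (11.9592, 6.2086, 407.8000° ≡ 47.8000°)
go_straight(5.94): x += 5.94·cos θ, y += 5.94·sin θ → (15.9493, 10.6090, 47.8000°)
turn_left(41.2°): centre at ρ to the left, rotate +41.2° → (16.9906, 13.2392, 89.0000°)
turn_right(79.2°): centre at ρ to the right, rotate −79.2° → (20.3258, 17.1304, 9.8000°)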